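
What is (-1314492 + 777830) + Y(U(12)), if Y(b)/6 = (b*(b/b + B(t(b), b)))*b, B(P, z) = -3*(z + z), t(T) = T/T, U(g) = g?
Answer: -598006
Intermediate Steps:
t(T) = 1
B(P, z) = -6*z
Y(b) = 6*b²*(1 - 6*b) (Y(b) = 6*((b*(b/b - 6*b))*b) = 6*((b*(1 - 6*b))*b) = 6*(b²*(1 - 6*b)) = 6*b²*(1 - 6*b))
(-1314492 + 777830) + Y(U(12)) = (-1314492 + 777830) + 12²*(6 - 36*12) = -536662 + 144*(6 - 432) = -536662 + 144*(-426) = -536662 - 61344 = -598006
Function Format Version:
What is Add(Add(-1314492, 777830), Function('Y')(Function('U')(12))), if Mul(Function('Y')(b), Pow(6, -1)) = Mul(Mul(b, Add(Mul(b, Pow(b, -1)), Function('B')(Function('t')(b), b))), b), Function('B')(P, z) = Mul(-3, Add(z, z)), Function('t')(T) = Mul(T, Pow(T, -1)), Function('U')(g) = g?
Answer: -598006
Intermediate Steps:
Function('t')(T) = 1
Function('B')(P, z) = Mul(-6, z) (Function('B')(P, z) = Mul(-3, Mul(2, z)) = Mul(-6, z))
Function('Y')(b) = Mul(6, Pow(b, 2), Add(1, Mul(-6, b))) (Function('Y')(b) = Mul(6, Mul(Mul(b, Add(Mul(b, Pow(b, -1)), Mul(-6, b))), b)) = Mul(6, Mul(Mul(b, Add(1, Mul(-6, b))), b)) = Mul(6, Mul(Pow(b, 2), Add(1, Mul(-6, b)))) = Mul(6, Pow(b, 2), Add(1, Mul(-6, b))))
Add(Add(-1314492, 777830), Function('Y')(Function('U')(12))) = Add(Add(-1314492, 777830), Mul(Pow(12, 2), Add(6, Mul(-36, 12)))) = Add(-536662, Mul(144, Add(6, -432))) = Add(-536662, Mul(144, -426)) = Add(-536662, -61344) = -598006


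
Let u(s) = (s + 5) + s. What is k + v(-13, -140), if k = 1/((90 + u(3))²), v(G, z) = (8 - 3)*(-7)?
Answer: -357034/10201 ≈ -35.000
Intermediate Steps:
u(s) = 5 + 2*s (u(s) = (5 + s) + s = 5 + 2*s)
v(G, z) = -35 (v(G, z) = 5*(-7) = -35)
k = 1/10201 (k = 1/((90 + (5 + 2*3))²) = 1/((90 + (5 + 6))²) = 1/((90 + 11)²) = 1/(101²) = 1/10201 ≈ 9.8030e-5)
k + v(-13, -140) = 1/10201 - 35 = -357034/10201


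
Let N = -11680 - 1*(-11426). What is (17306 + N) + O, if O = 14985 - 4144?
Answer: 27893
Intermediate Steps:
N = -254 (N = -11680 + 11426 = -254)
O = 10841
(17306 + N) + O = (17306 - 254) + 10841 = 17052 + 10841 = 27893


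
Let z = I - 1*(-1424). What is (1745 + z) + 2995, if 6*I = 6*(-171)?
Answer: 5993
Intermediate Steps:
I = -171 (I = (6*(-171))/6 = (⅙)*(-1026) = -171)
z = 1253 (z = -171 - 1*(-1424) = -171 + 1424 = 1253)
(1745 + z) + 2995 = (1745 + 1253) + 2995 = 2998 + 2995 = 5993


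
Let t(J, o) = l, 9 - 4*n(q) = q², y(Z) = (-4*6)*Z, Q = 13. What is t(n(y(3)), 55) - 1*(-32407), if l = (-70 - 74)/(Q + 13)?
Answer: 421219/13 ≈ 32401.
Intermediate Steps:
y(Z) = -24*Z
n(q) = 9/4 - q²/4
l = -72/13 (l = (-70 - 74)/(13 + 13) = -144/26 = -144*1/26 = -72/13 ≈ -5.5385)
t(J, o) = -72/13
t(n(y(3)), 55) - 1*(-32407) = -72/13 - 1*(-32407) = -72/13 + 32407 = 421219/13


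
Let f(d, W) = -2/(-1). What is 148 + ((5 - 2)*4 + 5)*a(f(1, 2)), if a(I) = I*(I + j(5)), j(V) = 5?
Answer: 386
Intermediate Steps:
f(d, W) = 2 (f(d, W) = -2*(-1) = 2)
a(I) = I*(5 + I) (a(I) = I*(I + 5) = I*(5 + I))
148 + ((5 - 2)*4 + 5)*a(f(1, 2)) = 148 + ((5 - 2)*4 + 5)*(2*(5 + 2)) = 148 + (3*4 + 5)*(2*7) = 148 + (12 + 5)*14 = 148 + 17*14 = 148 + 238 = 386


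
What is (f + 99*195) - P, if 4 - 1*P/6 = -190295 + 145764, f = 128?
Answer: -247777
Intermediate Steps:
P = 267210 (P = 24 - 6*(-190295 + 145764) = 24 - 6*(-44531) = 24 + 267186 = 267210)
(f + 99*195) - P = (128 + 99*195) - 1*267210 = (128 + 19305) - 267210 = 19433 - 267210 = -247777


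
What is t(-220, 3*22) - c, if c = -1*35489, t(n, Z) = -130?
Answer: 35359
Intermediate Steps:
c = -35489
t(-220, 3*22) - c = -130 - 1*(-35489) = -130 + 35489 = 35359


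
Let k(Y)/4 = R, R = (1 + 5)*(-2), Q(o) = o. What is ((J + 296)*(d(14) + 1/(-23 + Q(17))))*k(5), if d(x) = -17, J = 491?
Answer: 648488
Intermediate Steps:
R = -12 (R = 6*(-2) = -12)
k(Y) = -48 (k(Y) = 4*(-12) = -48)
((J + 296)*(d(14) + 1/(-23 + Q(17))))*k(5) = ((491 + 296)*(-17 + 1/(-23 + 17)))*(-48) = (787*(-17 + 1/(-6)))*(-48) = (787*(-17 - ⅙))*(-48) = (787*(-103/6))*(-48) = -81061/6*(-48) = 648488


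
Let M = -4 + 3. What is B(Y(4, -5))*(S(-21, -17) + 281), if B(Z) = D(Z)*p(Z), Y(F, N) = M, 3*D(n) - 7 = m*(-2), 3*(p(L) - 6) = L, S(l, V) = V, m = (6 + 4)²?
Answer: -288728/3 ≈ -96243.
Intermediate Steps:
m = 100 (m = 10² = 100)
p(L) = 6 + L/3
M = -1
D(n) = -193/3 (D(n) = 7/3 + (100*(-2))/3 = 7/3 + (⅓)*(-200) = 7/3 - 200/3 = -193/3)
Y(F, N) = -1
B(Z) = -386 - 193*Z/9 (B(Z) = -193*(6 + Z/3)/3 = -386 - 193*Z/9)
B(Y(4, -5))*(S(-21, -17) + 281) = (-386 - 193/9*(-1))*(-17 + 281) = (-386 + 193/9)*264 = -3281/9*264 = -288728/3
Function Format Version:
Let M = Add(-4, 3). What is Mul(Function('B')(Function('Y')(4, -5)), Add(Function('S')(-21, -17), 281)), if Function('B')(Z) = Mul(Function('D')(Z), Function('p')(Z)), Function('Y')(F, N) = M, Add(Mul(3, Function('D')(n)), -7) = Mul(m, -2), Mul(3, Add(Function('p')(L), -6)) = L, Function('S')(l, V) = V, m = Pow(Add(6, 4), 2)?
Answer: Rational(-288728, 3) ≈ -96243.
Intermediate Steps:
m = 100 (m = Pow(10, 2) = 100)
Function('p')(L) = Add(6, Mul(Rational(1, 3), L))
M = -1
Function('D')(n) = Rational(-193, 3) (Function('D')(n) = Add(Rational(7, 3), Mul(Rational(1, 3), Mul(100, -2))) = Add(Rational(7, 3), Mul(Rational(1, 3), -200)) = Add(Rational(7, 3), Rational(-200, 3)) = Rational(-193, 3))
Function('Y')(F, N) = -1
Function('B')(Z) = Add(-386, Mul(Rational(-193, 9), Z)) (Function('B')(Z) = Mul(Rational(-193, 3), Add(6, Mul(Rational(1, 3), Z))) = Add(-386, Mul(Rational(-193, 9), Z)))
Mul(Function('B')(Function('Y')(4, -5)), Add(Function('S')(-21, -17), 281)) = Mul(Add(-386, Mul(Rational(-193, 9), -1)), Add(-17, 281)) = Mul(Add(-386, Rational(193, 9)), 264) = Mul(Rational(-3281, 9), 264) = Rational(-288728, 3)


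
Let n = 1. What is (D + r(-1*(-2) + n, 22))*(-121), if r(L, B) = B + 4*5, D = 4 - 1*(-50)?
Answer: -11616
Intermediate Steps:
D = 54 (D = 4 + 50 = 54)
r(L, B) = 20 + B (r(L, B) = B + 20 = 20 + B)
(D + r(-1*(-2) + n, 22))*(-121) = (54 + (20 + 22))*(-121) = (54 + 42)*(-121) = 96*(-121) = -11616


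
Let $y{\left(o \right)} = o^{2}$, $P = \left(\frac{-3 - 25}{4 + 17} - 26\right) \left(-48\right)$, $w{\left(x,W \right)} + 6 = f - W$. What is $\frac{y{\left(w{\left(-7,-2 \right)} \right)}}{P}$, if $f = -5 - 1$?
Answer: $\frac{25}{328} \approx 0.07622$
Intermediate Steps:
$f = -6$ ($f = -5 - 1 = -6$)
$w{\left(x,W \right)} = -12 - W$ ($w{\left(x,W \right)} = -6 - \left(6 + W\right) = -12 - W$)
$P = 1312$ ($P = \left(- \frac{28}{21} - 26\right) \left(-48\right) = \left(\left(-28\right) \frac{1}{21} - 26\right) \left(-48\right) = \left(- \frac{4}{3} - 26\right) \left(-48\right) = \left(- \frac{82}{3}\right) \left(-48\right) = 1312$)
$\frac{y{\left(w{\left(-7,-2 \right)} \right)}}{P} = \frac{\left(-12 - -2\right)^{2}}{1312} = \left(-12 + 2\right)^{2} \cdot \frac{1}{1312} = \left(-10\right)^{2} \cdot \frac{1}{1312} = 100 \cdot \frac{1}{1312} = \frac{25}{328}$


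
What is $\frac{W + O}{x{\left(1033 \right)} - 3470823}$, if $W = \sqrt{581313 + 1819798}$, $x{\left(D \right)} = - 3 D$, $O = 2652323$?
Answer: $- \frac{2652323}{3473922} - \frac{\sqrt{2401111}}{3473922} \approx -0.76394$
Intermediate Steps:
$W = \sqrt{2401111} \approx 1549.6$
$\frac{W + O}{x{\left(1033 \right)} - 3470823} = \frac{\sqrt{2401111} + 2652323}{\left(-3\right) 1033 - 3470823} = \frac{2652323 + \sqrt{2401111}}{-3099 - 3470823} = \frac{2652323 + \sqrt{2401111}}{-3473922} = \left(2652323 + \sqrt{2401111}\right) \left(- \frac{1}{3473922}\right) = - \frac{2652323}{3473922} - \frac{\sqrt{2401111}}{3473922}$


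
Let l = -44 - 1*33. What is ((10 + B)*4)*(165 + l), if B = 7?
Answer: 5984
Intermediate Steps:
l = -77 (l = -44 - 33 = -77)
((10 + B)*4)*(165 + l) = ((10 + 7)*4)*(165 - 77) = (17*4)*88 = 68*88 = 5984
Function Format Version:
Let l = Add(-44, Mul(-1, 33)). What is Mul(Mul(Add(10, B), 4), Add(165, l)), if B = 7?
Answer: 5984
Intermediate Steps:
l = -77 (l = Add(-44, -33) = -77)
Mul(Mul(Add(10, B), 4), Add(165, l)) = Mul(Mul(Add(10, 7), 4), Add(165, -77)) = Mul(Mul(17, 4), 88) = Mul(68, 88) = 5984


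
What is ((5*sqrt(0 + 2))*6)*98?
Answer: 2940*sqrt(2) ≈ 4157.8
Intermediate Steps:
((5*sqrt(0 + 2))*6)*98 = ((5*sqrt(2))*6)*98 = (30*sqrt(2))*98 = 2940*sqrt(2)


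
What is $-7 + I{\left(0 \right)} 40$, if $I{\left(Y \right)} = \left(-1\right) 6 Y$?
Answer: $-7$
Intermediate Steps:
$I{\left(Y \right)} = - 6 Y$
$-7 + I{\left(0 \right)} 40 = -7 + \left(-6\right) 0 \cdot 40 = -7 + 0 \cdot 40 = -7 + 0 = -7$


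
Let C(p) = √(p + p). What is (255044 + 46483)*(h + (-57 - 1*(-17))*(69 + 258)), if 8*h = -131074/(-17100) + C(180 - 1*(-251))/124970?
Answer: -29972000329889/7600 + 301527*√862/999760 ≈ -3.9437e+9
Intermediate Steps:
C(p) = √2*√p (C(p) = √(2*p) = √2*√p)
h = 65537/68400 + √862/999760 (h = (-131074/(-17100) + (√2*√(180 - 1*(-251)))/124970)/8 = (-131074*(-1/17100) + (√2*√(180 + 251))*(1/124970))/8 = (65537/8550 + (√2*√431)*(1/124970))/8 = (65537/8550 + √862*(1/124970))/8 = (65537/8550 + √862/124970)/8 = 65537/68400 + √862/999760 ≈ 0.95817)
(255044 + 46483)*(h + (-57 - 1*(-17))*(69 + 258)) = (255044 + 46483)*((65537/68400 + √862/999760) + (-57 - 1*(-17))*(69 + 258)) = 301527*((65537/68400 + √862/999760) + (-57 + 17)*327) = 301527*((65537/68400 + √862/999760) - 40*327) = 301527*((65537/68400 + √862/999760) - 13080) = 301527*(-894606463/68400 + √862/999760) = -29972000329889/7600 + 301527*√862/999760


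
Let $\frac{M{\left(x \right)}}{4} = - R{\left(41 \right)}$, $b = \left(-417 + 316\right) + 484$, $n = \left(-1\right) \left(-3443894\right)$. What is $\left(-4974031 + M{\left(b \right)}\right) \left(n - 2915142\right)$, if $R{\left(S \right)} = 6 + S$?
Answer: $-2630128244688$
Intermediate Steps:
$n = 3443894$
$b = 383$ ($b = -101 + 484 = 383$)
$M{\left(x \right)} = -188$ ($M{\left(x \right)} = 4 \left(- (6 + 41)\right) = 4 \left(\left(-1\right) 47\right) = 4 \left(-47\right) = -188$)
$\left(-4974031 + M{\left(b \right)}\right) \left(n - 2915142\right) = \left(-4974031 - 188\right) \left(3443894 - 2915142\right) = \left(-4974219\right) 528752 = -2630128244688$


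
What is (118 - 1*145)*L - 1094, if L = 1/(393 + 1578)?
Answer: -79863/73 ≈ -1094.0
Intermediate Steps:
L = 1/1971 ≈ 0.00050736
(118 - 1*145)*L - 1094 = (118 - 1*145)*(1/1971) - 1094 = (118 - 145)*(1/1971) - 1094 = -27*1/1971 - 1094 = -1/73 - 1094 = -79863/73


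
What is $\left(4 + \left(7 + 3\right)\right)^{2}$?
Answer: $196$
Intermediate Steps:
$\left(4 + \left(7 + 3\right)\right)^{2} = \left(4 + 10\right)^{2} = 14^{2} = 196$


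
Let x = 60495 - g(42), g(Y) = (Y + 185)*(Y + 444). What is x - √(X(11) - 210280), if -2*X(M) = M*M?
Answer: -49827 - I*√841362/2 ≈ -49827.0 - 458.63*I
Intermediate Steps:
X(M) = -M²/2 (X(M) = -M*M/2 = -M²/2)
g(Y) = (185 + Y)*(444 + Y)
x = -49827 (x = 60495 - (82140 + 42² + 629*42) = 60495 - (82140 + 1764 + 26418) = 60495 - 1*110322 = 60495 - 110322 = -49827)
x - √(X(11) - 210280) = -49827 - √(-½*11² - 210280) = -49827 - √(-½*121 - 210280) = -49827 - √(-121/2 - 210280) = -49827 - √(-420681/2) = -49827 - I*√841362/2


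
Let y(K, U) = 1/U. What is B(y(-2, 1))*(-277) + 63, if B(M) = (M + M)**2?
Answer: -1045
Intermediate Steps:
B(M) = 4*M**2 (B(M) = (2*M)**2 = 4*M**2)
B(y(-2, 1))*(-277) + 63 = (4*(1/1)**2)*(-277) + 63 = (4*1**2)*(-277) + 63 = (4*1)*(-277) + 63 = 4*(-277) + 63 = -1108 + 63 = -1045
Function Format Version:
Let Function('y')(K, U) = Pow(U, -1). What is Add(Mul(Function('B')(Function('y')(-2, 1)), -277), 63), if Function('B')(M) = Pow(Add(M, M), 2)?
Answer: -1045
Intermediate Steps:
Function('B')(M) = Mul(4, Pow(M, 2)) (Function('B')(M) = Pow(Mul(2, M), 2) = Mul(4, Pow(M, 2)))
Add(Mul(Function('B')(Function('y')(-2, 1)), -277), 63) = Add(Mul(Mul(4, Pow(Pow(1, -1), 2)), -277), 63) = Add(Mul(Mul(4, Pow(1, 2)), -277), 63) = Add(Mul(Mul(4, 1), -277), 63) = Add(Mul(4, -277), 63) = Add(-1108, 63) = -1045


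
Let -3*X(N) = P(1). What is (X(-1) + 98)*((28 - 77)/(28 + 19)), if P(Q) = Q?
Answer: -14357/141 ≈ -101.82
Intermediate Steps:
X(N) = -⅓ (X(N) = -⅓*1 = -⅓)
(X(-1) + 98)*((28 - 77)/(28 + 19)) = (-⅓ + 98)*((28 - 77)/(28 + 19)) = 293*(-49/47)/3 = 293*(-49*1/47)/3 = (293/3)*(-49/47) = -14357/141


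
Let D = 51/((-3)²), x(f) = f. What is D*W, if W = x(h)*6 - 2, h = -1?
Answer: -136/3 ≈ -45.333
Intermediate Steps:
D = 17/3 (D = 51/9 = 51*(⅑) = 17/3 ≈ 5.6667)
W = -8 (W = -1*6 - 2 = -6 - 2 = -8)
D*W = (17/3)*(-8) = -136/3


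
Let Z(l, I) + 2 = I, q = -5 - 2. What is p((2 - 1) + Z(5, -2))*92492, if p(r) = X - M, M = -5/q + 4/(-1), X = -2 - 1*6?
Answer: -3052236/7 ≈ -4.3603e+5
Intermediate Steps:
q = -7
Z(l, I) = -2 + I
X = -8 (X = -2 - 6 = -8)
M = -23/7 (M = -5/(-7) + 4/(-1) = -5*(-⅐) + 4*(-1) = 5/7 - 4 = -23/7 ≈ -3.2857)
p(r) = -33/7 (p(r) = -8 - 1*(-23/7) = -8 + 23/7 = -33/7)
p((2 - 1) + Z(5, -2))*92492 = -33/7*92492 = -3052236/7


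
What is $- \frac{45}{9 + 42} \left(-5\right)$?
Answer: $\frac{75}{17} \approx 4.4118$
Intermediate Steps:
$- \frac{45}{9 + 42} \left(-5\right) = - \frac{45}{51} \left(-5\right) = \left(-45\right) \frac{1}{51} \left(-5\right) = \left(- \frac{15}{17}\right) \left(-5\right) = \frac{75}{17}$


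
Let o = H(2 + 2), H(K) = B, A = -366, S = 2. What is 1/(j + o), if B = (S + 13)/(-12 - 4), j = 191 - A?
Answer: 16/8897 ≈ 0.0017984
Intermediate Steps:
j = 557 (j = 191 - 1*(-366) = 191 + 366 = 557)
B = -15/16 (B = (2 + 13)/(-12 - 4) = 15/(-16) = 15*(-1/16) = -15/16 ≈ -0.93750)
H(K) = -15/16
o = -15/16 ≈ -0.93750
1/(j + o) = 1/(557 - 15/16) = 1/(8897/16) = 16/8897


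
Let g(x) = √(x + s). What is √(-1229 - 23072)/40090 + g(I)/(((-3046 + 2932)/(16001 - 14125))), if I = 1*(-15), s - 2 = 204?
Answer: -938*√191/57 + I*√24301/40090 ≈ -227.43 + 0.0038884*I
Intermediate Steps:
s = 206 (s = 2 + 204 = 206)
I = -15
g(x) = √(206 + x) (g(x) = √(x + 206) = √(206 + x))
√(-1229 - 23072)/40090 + g(I)/(((-3046 + 2932)/(16001 - 14125))) = √(-1229 - 23072)/40090 + √(206 - 15)/(((-3046 + 2932)/(16001 - 14125))) = √(-24301)*(1/40090) + √191/((-114/1876)) = (I*√24301)*(1/40090) + √191/((-114*1/1876)) = I*√24301/40090 + √191/(-57/938) = I*√24301/40090 + √191*(-938/57) = I*√24301/40090 - 938*√191/57 = -938*√191/57 + I*√24301/40090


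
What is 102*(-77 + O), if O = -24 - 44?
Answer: -14790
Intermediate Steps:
O = -68
102*(-77 + O) = 102*(-77 - 68) = 102*(-145) = -14790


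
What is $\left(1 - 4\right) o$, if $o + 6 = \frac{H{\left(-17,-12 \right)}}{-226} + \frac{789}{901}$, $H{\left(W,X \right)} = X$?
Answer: $\frac{1548945}{101813} \approx 15.214$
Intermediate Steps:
$o = - \frac{516315}{101813}$ ($o = -6 + \left(- \frac{12}{-226} + \frac{789}{901}\right) = -6 + \left(\left(-12\right) \left(- \frac{1}{226}\right) + 789 \cdot \frac{1}{901}\right) = -6 + \left(\frac{6}{113} + \frac{789}{901}\right) = -6 + \frac{94563}{101813} = - \frac{516315}{101813} \approx -5.0712$)
$\left(1 - 4\right) o = \left(1 - 4\right) \left(- \frac{516315}{101813}\right) = \left(-3\right) \left(- \frac{516315}{101813}\right) = \frac{1548945}{101813}$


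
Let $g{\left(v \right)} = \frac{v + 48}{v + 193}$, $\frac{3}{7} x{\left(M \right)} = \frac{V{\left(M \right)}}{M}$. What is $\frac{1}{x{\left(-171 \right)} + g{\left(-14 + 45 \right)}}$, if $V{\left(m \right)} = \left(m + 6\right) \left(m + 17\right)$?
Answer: $- \frac{38304}{13267451} \approx -0.0028871$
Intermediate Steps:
$V{\left(m \right)} = \left(6 + m\right) \left(17 + m\right)$
$x{\left(M \right)} = \frac{7 \left(102 + M^{2} + 23 M\right)}{3 M}$ ($x{\left(M \right)} = \frac{7 \frac{102 + M^{2} + 23 M}{M}}{3} = \frac{7 \left(102 + M^{2} + 23 M\right)}{3 M}$)
$g{\left(v \right)} = \frac{48 + v}{193 + v}$
$\frac{1}{x{\left(-171 \right)} + g{\left(-14 + 45 \right)}} = \frac{1}{\left(\frac{161}{3} + \frac{238}{-171} + \frac{7}{3} \left(-171\right)\right) + \frac{48 + \left(-14 + 45\right)}{193 + \left(-14 + 45\right)}} = \frac{1}{\left(\frac{161}{3} + 238 \left(- \frac{1}{171}\right) - 399\right) + \frac{48 + 31}{193 + 31}} = \frac{1}{\left(\frac{161}{3} - \frac{238}{171} - 399\right) + \frac{1}{224} \cdot 79} = \frac{1}{- \frac{59290}{171} + \frac{1}{224} \cdot 79} = \frac{1}{- \frac{59290}{171} + \frac{79}{224}} = \frac{1}{- \frac{13267451}{38304}} = - \frac{38304}{13267451}$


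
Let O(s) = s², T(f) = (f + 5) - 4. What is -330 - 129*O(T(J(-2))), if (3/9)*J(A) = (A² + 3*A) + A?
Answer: -15939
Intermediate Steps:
J(A) = 3*A² + 12*A (J(A) = 3*((A² + 3*A) + A) = 3*(A² + 4*A) = 3*A² + 12*A)
T(f) = 1 + f (T(f) = (5 + f) - 4 = 1 + f)
-330 - 129*O(T(J(-2))) = -330 - 129*(1 + 3*(-2)*(4 - 2))² = -330 - 129*(1 + 3*(-2)*2)² = -330 - 129*(1 - 12)² = -330 - 129*(-11)² = -330 - 129*121 = -330 - 15609 = -15939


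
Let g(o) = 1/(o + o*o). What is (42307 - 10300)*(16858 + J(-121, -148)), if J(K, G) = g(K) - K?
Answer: 2630282779189/4840 ≈ 5.4345e+8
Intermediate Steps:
g(o) = 1/(o + o²)
J(K, G) = -K + 1/(K*(1 + K)) (J(K, G) = 1/(K*(1 + K)) - K = -K + 1/(K*(1 + K)))
(42307 - 10300)*(16858 + J(-121, -148)) = (42307 - 10300)*(16858 + (-1*(-121) + 1/((-121)*(1 - 121)))) = 32007*(16858 + (121 - 1/121/(-120))) = 32007*(16858 + (121 - 1/121*(-1/120))) = 32007*(16858 + (121 + 1/14520)) = 32007*(16858 + 1756921/14520) = 32007*(246535081/14520) = 2630282779189/4840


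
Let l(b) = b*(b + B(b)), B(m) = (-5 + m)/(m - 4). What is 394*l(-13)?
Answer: 1039766/17 ≈ 61163.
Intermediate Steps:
B(m) = (-5 + m)/(-4 + m)
l(b) = b*(b + (-5 + b)/(-4 + b))
394*l(-13) = 394*(-13*(-5 - 13 - 13*(-4 - 13))/(-4 - 13)) = 394*(-13*(-5 - 13 - 13*(-17))/(-17)) = 394*(-13*(-1/17)*(-5 - 13 + 221)) = 394*(-13*(-1/17)*203) = 394*(2639/17) = 1039766/17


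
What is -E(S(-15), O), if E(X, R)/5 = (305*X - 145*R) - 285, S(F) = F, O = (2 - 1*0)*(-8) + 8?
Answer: 18500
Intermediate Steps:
O = -8 (O = (2 + 0)*(-8) + 8 = 2*(-8) + 8 = -16 + 8 = -8)
E(X, R) = -1425 - 725*R + 1525*X (E(X, R) = 5*((305*X - 145*R) - 285) = 5*((-145*R + 305*X) - 285) = 5*(-285 - 145*R + 305*X) = -1425 - 725*R + 1525*X)
-E(S(-15), O) = -(-1425 - 725*(-8) + 1525*(-15)) = -(-1425 + 5800 - 22875) = -1*(-18500) = 18500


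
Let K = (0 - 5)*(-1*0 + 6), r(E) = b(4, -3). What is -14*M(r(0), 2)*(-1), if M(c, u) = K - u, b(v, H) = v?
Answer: -448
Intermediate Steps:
r(E) = 4
K = -30 (K = -5*(0 + 6) = -5*6 = -30)
M(c, u) = -30 - u
-14*M(r(0), 2)*(-1) = -14*(-30 - 1*2)*(-1) = -14*(-30 - 2)*(-1) = -14*(-32)*(-1) = 448*(-1) = -448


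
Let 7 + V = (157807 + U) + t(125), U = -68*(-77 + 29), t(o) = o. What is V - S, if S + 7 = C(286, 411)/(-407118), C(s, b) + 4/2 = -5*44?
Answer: 10937632151/67853 ≈ 1.6120e+5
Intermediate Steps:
C(s, b) = -222 (C(s, b) = -2 - 5*44 = -2 - 220 = -222)
U = 3264 (U = -68*(-48) = 3264)
V = 161189 (V = -7 + ((157807 + 3264) + 125) = -7 + (161071 + 125) = -7 + 161196 = 161189)
S = -474934/67853 (S = -7 - 222/(-407118) = -7 - 222*(-1/407118) = -7 + 37/67853 = -474934/67853 ≈ -6.9995)
V - S = 161189 - 1*(-474934/67853) = 161189 + 474934/67853 = 10937632151/67853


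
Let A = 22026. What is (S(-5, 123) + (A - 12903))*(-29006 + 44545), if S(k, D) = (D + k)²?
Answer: 358127333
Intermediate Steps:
(S(-5, 123) + (A - 12903))*(-29006 + 44545) = ((123 - 5)² + (22026 - 12903))*(-29006 + 44545) = (118² + 9123)*15539 = (13924 + 9123)*15539 = 23047*15539 = 358127333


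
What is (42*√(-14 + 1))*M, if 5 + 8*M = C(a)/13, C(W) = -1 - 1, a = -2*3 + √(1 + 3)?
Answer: -1407*I*√13/52 ≈ -97.558*I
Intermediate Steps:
a = -4 (a = -6 + √4 = -6 + 2 = -4)
C(W) = -2
M = -67/104 (M = -5/8 + (-2/13)/8 = -5/8 + (-2*1/13)/8 = -5/8 + (⅛)*(-2/13) = -5/8 - 1/52 = -67/104 ≈ -0.64423)
(42*√(-14 + 1))*M = (42*√(-14 + 1))*(-67/104) = (42*√(-13))*(-67/104) = (42*(I*√13))*(-67/104) = (42*I*√13)*(-67/104) = -1407*I*√13/52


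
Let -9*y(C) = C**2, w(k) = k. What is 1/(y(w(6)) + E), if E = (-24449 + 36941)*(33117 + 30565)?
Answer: 1/795515540 ≈ 1.2570e-9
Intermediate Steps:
E = 795515544 (E = 12492*63682 = 795515544)
y(C) = -C**2/9
1/(y(w(6)) + E) = 1/(-1/9*6**2 + 795515544) = 1/(-1/9*36 + 795515544) = 1/(-4 + 795515544) = 1/795515540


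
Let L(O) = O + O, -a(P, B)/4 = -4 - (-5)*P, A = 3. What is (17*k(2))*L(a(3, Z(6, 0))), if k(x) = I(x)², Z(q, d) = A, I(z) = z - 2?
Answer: 0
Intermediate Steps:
I(z) = -2 + z
Z(q, d) = 3
a(P, B) = 16 - 20*P (a(P, B) = -4*(-4 - (-5)*P) = -4*(-4 + 5*P) = 16 - 20*P)
k(x) = (-2 + x)²
L(O) = 2*O
(17*k(2))*L(a(3, Z(6, 0))) = (17*(-2 + 2)²)*(2*(16 - 20*3)) = (17*0²)*(2*(16 - 60)) = (17*0)*(2*(-44)) = 0*(-88) = 0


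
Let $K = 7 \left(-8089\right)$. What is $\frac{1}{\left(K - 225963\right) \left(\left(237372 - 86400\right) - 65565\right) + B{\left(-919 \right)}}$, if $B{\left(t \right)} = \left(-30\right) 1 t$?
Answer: $- \frac{1}{24134794932} \approx -4.1434 \cdot 10^{-11}$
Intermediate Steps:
$B{\left(t \right)} = - 30 t$
$K = -56623$
$\frac{1}{\left(K - 225963\right) \left(\left(237372 - 86400\right) - 65565\right) + B{\left(-919 \right)}} = \frac{1}{\left(-56623 - 225963\right) \left(\left(237372 - 86400\right) - 65565\right) - -27570} = \frac{1}{- 282586 \left(150972 - 65565\right) + 27570} = \frac{1}{\left(-282586\right) 85407 + 27570} = \frac{1}{-24134822502 + 27570} = \frac{1}{-24134794932} = - \frac{1}{24134794932}$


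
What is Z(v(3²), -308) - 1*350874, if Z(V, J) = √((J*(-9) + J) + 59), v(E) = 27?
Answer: -350874 + 29*√3 ≈ -3.5082e+5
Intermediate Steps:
Z(V, J) = √(59 - 8*J) (Z(V, J) = √((-9*J + J) + 59) = √(-8*J + 59) = √(59 - 8*J))
Z(v(3²), -308) - 1*350874 = √(59 - 8*(-308)) - 1*350874 = √(59 + 2464) - 350874 = √2523 - 350874 = 29*√3 - 350874 = -350874 + 29*√3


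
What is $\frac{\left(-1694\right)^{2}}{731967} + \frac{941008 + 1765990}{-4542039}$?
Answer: $\frac{3684188474246}{1108207553571} \approx 3.3245$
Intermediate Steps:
$\frac{\left(-1694\right)^{2}}{731967} + \frac{941008 + 1765990}{-4542039} = 2869636 \cdot \frac{1}{731967} + 2706998 \left(- \frac{1}{4542039}\right) = \frac{2869636}{731967} - \frac{2706998}{4542039} = \frac{3684188474246}{1108207553571}$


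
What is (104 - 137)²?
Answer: 1089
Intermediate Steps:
(104 - 137)² = (-33)² = 1089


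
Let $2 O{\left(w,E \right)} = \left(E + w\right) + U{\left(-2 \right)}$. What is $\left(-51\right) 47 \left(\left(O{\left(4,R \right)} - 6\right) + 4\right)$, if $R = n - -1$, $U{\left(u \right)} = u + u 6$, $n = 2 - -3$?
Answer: $9588$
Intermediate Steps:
$n = 5$ ($n = 2 + 3 = 5$)
$U{\left(u \right)} = 7 u$ ($U{\left(u \right)} = u + 6 u = 7 u$)
$R = 6$ ($R = 5 - -1 = 5 + 1 = 6$)
$O{\left(w,E \right)} = -7 + \frac{E}{2} + \frac{w}{2}$ ($O{\left(w,E \right)} = \frac{\left(E + w\right) + 7 \left(-2\right)}{2} = \frac{\left(E + w\right) - 14}{2} = \frac{-14 + E + w}{2} = -7 + \frac{E}{2} + \frac{w}{2}$)
$\left(-51\right) 47 \left(\left(O{\left(4,R \right)} - 6\right) + 4\right) = \left(-51\right) 47 \left(\left(\left(-7 + \frac{1}{2} \cdot 6 + \frac{1}{2} \cdot 4\right) - 6\right) + 4\right) = - 2397 \left(\left(\left(-7 + 3 + 2\right) - 6\right) + 4\right) = - 2397 \left(\left(-2 - 6\right) + 4\right) = - 2397 \left(-8 + 4\right) = \left(-2397\right) \left(-4\right) = 9588$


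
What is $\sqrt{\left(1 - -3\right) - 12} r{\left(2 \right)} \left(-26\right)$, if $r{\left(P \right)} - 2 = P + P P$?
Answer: $- 416 i \sqrt{2} \approx - 588.31 i$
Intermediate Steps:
$r{\left(P \right)} = 2 + P + P^{2}$ ($r{\left(P \right)} = 2 + \left(P + P P\right) = 2 + \left(P + P^{2}\right) = 2 + P + P^{2}$)
$\sqrt{\left(1 - -3\right) - 12} r{\left(2 \right)} \left(-26\right) = \sqrt{\left(1 - -3\right) - 12} \left(2 + 2 + 2^{2}\right) \left(-26\right) = \sqrt{\left(1 + 3\right) - 12} \left(2 + 2 + 4\right) \left(-26\right) = \sqrt{4 - 12} \cdot 8 \left(-26\right) = \sqrt{-8} \cdot 8 \left(-26\right) = 2 i \sqrt{2} \cdot 8 \left(-26\right) = 16 i \sqrt{2} \left(-26\right) = - 416 i \sqrt{2}$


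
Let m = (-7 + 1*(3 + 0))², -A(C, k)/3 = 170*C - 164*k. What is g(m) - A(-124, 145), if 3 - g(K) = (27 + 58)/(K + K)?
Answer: -4306549/32 ≈ -1.3458e+5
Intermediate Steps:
A(C, k) = -510*C + 492*k (A(C, k) = -3*(170*C - 164*k) = -3*(-164*k + 170*C) = -510*C + 492*k)
m = 16 (m = (-7 + 1*3)² = (-7 + 3)² = (-4)² = 16)
g(K) = 3 - 85/(2*K) (g(K) = 3 - (27 + 58)/(K + K) = 3 - 85/(2*K))
g(m) - A(-124, 145) = (3 - 85/2/16) - (-510*(-124) + 492*145) = (3 - 85/2*1/16) - (63240 + 71340) = (3 - 85/32) - 1*134580 = 11/32 - 134580 = -4306549/32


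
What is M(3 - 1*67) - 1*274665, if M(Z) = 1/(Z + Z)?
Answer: -35157121/128 ≈ -2.7467e+5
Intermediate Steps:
M(Z) = 1/(2*Z)
M(3 - 1*67) - 1*274665 = 1/(2*(3 - 1*67)) - 1*274665 = 1/(2*(3 - 67)) - 274665 = (½)/(-64) - 274665 = (½)*(-1/64) - 274665 = -1/128 - 274665 = -35157121/128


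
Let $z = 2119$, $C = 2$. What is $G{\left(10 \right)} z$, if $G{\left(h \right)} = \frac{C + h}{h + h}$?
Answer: $\frac{6357}{5} \approx 1271.4$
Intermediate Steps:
$G{\left(h \right)} = \frac{2 + h}{2 h}$ ($G{\left(h \right)} = \frac{2 + h}{h + h} = \frac{2 + h}{2 h}$)
$G{\left(10 \right)} z = \frac{2 + 10}{2 \cdot 10} \cdot 2119 = \frac{1}{2} \cdot \frac{1}{10} \cdot 12 \cdot 2119 = \frac{3}{5} \cdot 2119 = \frac{6357}{5}$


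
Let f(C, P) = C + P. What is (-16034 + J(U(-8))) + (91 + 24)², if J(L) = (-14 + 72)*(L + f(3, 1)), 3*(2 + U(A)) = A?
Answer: -8543/3 ≈ -2847.7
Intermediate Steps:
U(A) = -2 + A/3
J(L) = 232 + 58*L (J(L) = (-14 + 72)*(L + (3 + 1)) = 58*(L + 4) = 58*(4 + L) = 232 + 58*L)
(-16034 + J(U(-8))) + (91 + 24)² = (-16034 + (232 + 58*(-2 + (⅓)*(-8)))) + (91 + 24)² = (-16034 + (232 + 58*(-2 - 8/3))) + 115² = (-16034 + (232 + 58*(-14/3))) + 13225 = (-16034 + (232 - 812/3)) + 13225 = (-16034 - 116/3) + 13225 = -48218/3 + 13225 = -8543/3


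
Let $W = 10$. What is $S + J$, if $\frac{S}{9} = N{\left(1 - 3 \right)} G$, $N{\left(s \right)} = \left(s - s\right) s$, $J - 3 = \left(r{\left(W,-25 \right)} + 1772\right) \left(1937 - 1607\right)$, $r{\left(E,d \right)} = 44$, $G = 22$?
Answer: $599283$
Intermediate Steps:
$J = 599283$ ($J = 3 + \left(44 + 1772\right) \left(1937 - 1607\right) = 3 + 1816 \cdot 330 = 3 + 599280 = 599283$)
$N{\left(s \right)} = 0$ ($N{\left(s \right)} = 0 s = 0$)
$S = 0$ ($S = 9 \cdot 0 \cdot 22 = 9 \cdot 0 = 0$)
$S + J = 0 + 599283 = 599283$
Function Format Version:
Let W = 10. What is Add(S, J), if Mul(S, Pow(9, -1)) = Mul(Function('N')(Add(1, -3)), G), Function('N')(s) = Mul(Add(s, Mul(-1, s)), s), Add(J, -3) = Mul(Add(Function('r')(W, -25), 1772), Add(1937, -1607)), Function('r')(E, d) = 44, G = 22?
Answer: 599283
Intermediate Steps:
J = 599283 (J = Add(3, Mul(Add(44, 1772), Add(1937, -1607))) = Add(3, Mul(1816, 330)) = Add(3, 599280) = 599283)
Function('N')(s) = 0 (Function('N')(s) = Mul(0, s) = 0)
S = 0 (S = Mul(9, Mul(0, 22)) = Mul(9, 0) = 0)
Add(S, J) = Add(0, 599283) = 599283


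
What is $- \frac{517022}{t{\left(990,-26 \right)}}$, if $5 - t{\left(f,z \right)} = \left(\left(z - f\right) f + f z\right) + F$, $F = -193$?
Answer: $- \frac{23501}{46899} \approx -0.5011$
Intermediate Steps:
$t{\left(f,z \right)} = 198 - f z - f \left(z - f\right)$ ($t{\left(f,z \right)} = 5 - \left(\left(\left(z - f\right) f + f z\right) - 193\right) = 5 - \left(\left(f \left(z - f\right) + f z\right) - 193\right) = 5 - \left(\left(f z + f \left(z - f\right)\right) - 193\right) = 5 - \left(-193 + f z + f \left(z - f\right)\right) = 198 - f z - f \left(z - f\right)$)
$- \frac{517022}{t{\left(990,-26 \right)}} = - \frac{517022}{198 + 990^{2} - 1980 \left(-26\right)} = - \frac{517022}{198 + 980100 + 51480} = - \frac{517022}{1031778} = \left(-517022\right) \frac{1}{1031778} = - \frac{23501}{46899}$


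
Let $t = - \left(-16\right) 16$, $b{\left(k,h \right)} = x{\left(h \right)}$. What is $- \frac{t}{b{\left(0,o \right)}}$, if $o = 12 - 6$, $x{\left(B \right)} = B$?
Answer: $- \frac{128}{3} \approx -42.667$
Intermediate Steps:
$o = 6$
$b{\left(k,h \right)} = h$
$t = 256$ ($t = \left(-1\right) \left(-256\right) = 256$)
$- \frac{t}{b{\left(0,o \right)}} = - \frac{256}{6} = \left(-1\right) \frac{128}{3} = - \frac{128}{3}$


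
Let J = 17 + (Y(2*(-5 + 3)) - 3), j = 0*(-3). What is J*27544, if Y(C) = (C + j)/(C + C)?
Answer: 399388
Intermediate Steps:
j = 0
Y(C) = ½ (Y(C) = (C + 0)/(C + C) = C/((2*C)) = C*(1/(2*C)) = ½)
J = 29/2 (J = 17 + (½ - 3) = 17 - 5/2 = 29/2 ≈ 14.500)
J*27544 = (29/2)*27544 = 399388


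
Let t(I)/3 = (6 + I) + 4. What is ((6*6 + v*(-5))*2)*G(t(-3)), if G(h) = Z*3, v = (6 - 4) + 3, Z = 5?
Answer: 330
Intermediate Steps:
t(I) = 30 + 3*I (t(I) = 3*((6 + I) + 4) = 3*(10 + I) = 30 + 3*I)
v = 5 (v = 2 + 3 = 5)
G(h) = 15 (G(h) = 5*3 = 15)
((6*6 + v*(-5))*2)*G(t(-3)) = ((6*6 + 5*(-5))*2)*15 = ((36 - 25)*2)*15 = (11*2)*15 = 22*15 = 330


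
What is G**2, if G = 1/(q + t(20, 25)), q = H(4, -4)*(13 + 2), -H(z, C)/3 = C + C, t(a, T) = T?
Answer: 1/148225 ≈ 6.7465e-6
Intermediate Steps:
H(z, C) = -6*C (H(z, C) = -3*(C + C) = -6*C)
q = 360 (q = (-6*(-4))*(13 + 2) = 24*15 = 360)
G = 1/385 (G = 1/(360 + 25) = 1/385 ≈ 0.0025974)
G**2 = (1/385)**2 = 1/148225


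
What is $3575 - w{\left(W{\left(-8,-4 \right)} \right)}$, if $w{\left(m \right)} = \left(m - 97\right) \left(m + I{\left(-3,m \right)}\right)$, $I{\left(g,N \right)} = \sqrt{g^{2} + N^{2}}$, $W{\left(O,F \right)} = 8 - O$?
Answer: $4871 + 81 \sqrt{265} \approx 6189.6$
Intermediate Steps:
$I{\left(g,N \right)} = \sqrt{N^{2} + g^{2}}$
$w{\left(m \right)} = \left(-97 + m\right) \left(m + \sqrt{9 + m^{2}}\right)$ ($w{\left(m \right)} = \left(m - 97\right) \left(m + \sqrt{m^{2} + \left(-3\right)^{2}}\right) = \left(-97 + m\right) \left(m + \sqrt{m^{2} + 9}\right) = \left(-97 + m\right) \left(m + \sqrt{9 + m^{2}}\right)$)
$3575 - w{\left(W{\left(-8,-4 \right)} \right)} = 3575 - \left(\left(8 - -8\right)^{2} - 97 \left(8 - -8\right) - 97 \sqrt{9 + \left(8 - -8\right)^{2}} + \left(8 - -8\right) \sqrt{9 + \left(8 - -8\right)^{2}}\right) = 3575 - \left(\left(8 + 8\right)^{2} - 97 \left(8 + 8\right) - 97 \sqrt{9 + \left(8 + 8\right)^{2}} + \left(8 + 8\right) \sqrt{9 + \left(8 + 8\right)^{2}}\right) = 3575 - \left(16^{2} - 1552 - 97 \sqrt{9 + 16^{2}} + 16 \sqrt{9 + 16^{2}}\right) = 3575 - \left(256 - 1552 - 97 \sqrt{9 + 256} + 16 \sqrt{9 + 256}\right) = 3575 - \left(256 - 1552 - 97 \sqrt{265} + 16 \sqrt{265}\right) = 3575 - \left(-1296 - 81 \sqrt{265}\right) = 3575 + \left(1296 + 81 \sqrt{265}\right) = 4871 + 81 \sqrt{265}$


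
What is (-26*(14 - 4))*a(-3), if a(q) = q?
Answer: 780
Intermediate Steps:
(-26*(14 - 4))*a(-3) = -26*(14 - 4)*(-3) = -26*10*(-3) = -260*(-3) = 780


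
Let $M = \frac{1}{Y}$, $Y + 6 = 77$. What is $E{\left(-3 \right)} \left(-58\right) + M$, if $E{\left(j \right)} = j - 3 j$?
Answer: $- \frac{24707}{71} \approx -347.99$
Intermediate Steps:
$Y = 71$ ($Y = -6 + 77 = 71$)
$M = \frac{1}{71} \approx 0.014085$
$E{\left(j \right)} = - 2 j$
$E{\left(-3 \right)} \left(-58\right) + M = \left(-2\right) \left(-3\right) \left(-58\right) + \frac{1}{71} = 6 \left(-58\right) + \frac{1}{71} = -348 + \frac{1}{71} = - \frac{24707}{71}$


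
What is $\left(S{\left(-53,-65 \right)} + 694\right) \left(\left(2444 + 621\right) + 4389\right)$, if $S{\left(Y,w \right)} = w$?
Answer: $4688566$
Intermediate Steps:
$\left(S{\left(-53,-65 \right)} + 694\right) \left(\left(2444 + 621\right) + 4389\right) = \left(-65 + 694\right) \left(\left(2444 + 621\right) + 4389\right) = 629 \left(3065 + 4389\right) = 629 \cdot 7454 = 4688566$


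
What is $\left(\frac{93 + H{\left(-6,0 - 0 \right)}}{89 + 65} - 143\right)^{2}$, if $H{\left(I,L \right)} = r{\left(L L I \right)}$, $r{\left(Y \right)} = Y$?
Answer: $\frac{480881041}{23716} \approx 20277.0$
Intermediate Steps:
$H{\left(I,L \right)} = I L^{2}$ ($H{\left(I,L \right)} = L L I = L^{2} I = I L^{2}$)
$\left(\frac{93 + H{\left(-6,0 - 0 \right)}}{89 + 65} - 143\right)^{2} = \left(\frac{93 - 6 \left(0 - 0\right)^{2}}{89 + 65} - 143\right)^{2} = \left(\frac{93 - 6 \left(0 + 0\right)^{2}}{154} - 143\right)^{2} = \left(\left(93 - 6 \cdot 0^{2}\right) \frac{1}{154} - 143\right)^{2} = \left(\left(93 - 0\right) \frac{1}{154} - 143\right)^{2} = \left(\left(93 + 0\right) \frac{1}{154} - 143\right)^{2} = \left(93 \cdot \frac{1}{154} - 143\right)^{2} = \left(\frac{93}{154} - 143\right)^{2} = \left(- \frac{21929}{154}\right)^{2} = \frac{480881041}{23716}$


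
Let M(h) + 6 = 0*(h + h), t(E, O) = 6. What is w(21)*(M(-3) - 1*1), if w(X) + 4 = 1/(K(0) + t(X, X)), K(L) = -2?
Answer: 105/4 ≈ 26.250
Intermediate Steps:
M(h) = -6 (M(h) = -6 + 0*(h + h) = -6 + 0*(2*h) = -6 + 0 = -6)
w(X) = -15/4 (w(X) = -4 + 1/(-2 + 6) = -4 + 1/4 = -15/4)
w(21)*(M(-3) - 1*1) = -15*(-6 - 1*1)/4 = -15*(-6 - 1)/4 = -15/4*(-7) = 105/4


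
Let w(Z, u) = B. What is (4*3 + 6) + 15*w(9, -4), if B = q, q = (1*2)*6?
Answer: 198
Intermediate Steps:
q = 12 (q = 2*6 = 12)
B = 12
w(Z, u) = 12
(4*3 + 6) + 15*w(9, -4) = (4*3 + 6) + 15*12 = (12 + 6) + 180 = 18 + 180 = 198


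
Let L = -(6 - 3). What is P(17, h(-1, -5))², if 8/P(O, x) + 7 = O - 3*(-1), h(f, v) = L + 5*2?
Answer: 64/169 ≈ 0.37870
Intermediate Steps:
L = -3 (L = -1*3 = -3)
h(f, v) = 7 (h(f, v) = -3 + 5*2 = -3 + 10 = 7)
P(O, x) = 8/(-4 + O) (P(O, x) = 8/(-7 + (O - 3*(-1))) = 8/(-7 + (O + 3)) = 8/(-7 + (3 + O)) = 8/(-4 + O))
P(17, h(-1, -5))² = (8/(-4 + 17))² = (8/13)² = 64/169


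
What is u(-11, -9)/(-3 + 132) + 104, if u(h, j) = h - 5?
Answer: 13400/129 ≈ 103.88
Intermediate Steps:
u(h, j) = -5 + h
u(-11, -9)/(-3 + 132) + 104 = (-5 - 11)/(-3 + 132) + 104 = -16/129 + 104 = 13400/129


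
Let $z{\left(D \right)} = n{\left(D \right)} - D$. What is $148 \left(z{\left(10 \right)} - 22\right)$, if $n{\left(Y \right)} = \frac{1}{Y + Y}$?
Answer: $- \frac{23643}{5} \approx -4728.6$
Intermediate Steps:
$n{\left(Y \right)} = \frac{1}{2 Y}$
$z{\left(D \right)} = \frac{1}{2 D} - D$
$148 \left(z{\left(10 \right)} - 22\right) = 148 \left(\left(\frac{1}{2 \cdot 10} - 10\right) - 22\right) = 148 \left(\left(\frac{1}{2} \cdot \frac{1}{10} - 10\right) - 22\right) = 148 \left(\left(\frac{1}{20} - 10\right) - 22\right) = 148 \left(- \frac{199}{20} - 22\right) = 148 \left(- \frac{639}{20}\right) = - \frac{23643}{5}$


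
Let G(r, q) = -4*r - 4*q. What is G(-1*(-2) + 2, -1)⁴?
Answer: 20736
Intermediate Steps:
G(r, q) = -4*q - 4*r
G(-1*(-2) + 2, -1)⁴ = (-4*(-1) - 4*(-1*(-2) + 2))⁴ = (4 - 4*(2 + 2))⁴ = (4 - 4*4)⁴ = (4 - 16)⁴ = (-12)⁴ = 20736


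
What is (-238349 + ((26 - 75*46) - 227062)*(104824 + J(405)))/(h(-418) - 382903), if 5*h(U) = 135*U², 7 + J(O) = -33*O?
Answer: -21078644021/4334645 ≈ -4862.8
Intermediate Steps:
J(O) = -7 - 33*O
h(U) = 27*U² (h(U) = (135*U²)/5 = 27*U²)
(-238349 + ((26 - 75*46) - 227062)*(104824 + J(405)))/(h(-418) - 382903) = (-238349 + ((26 - 75*46) - 227062)*(104824 + (-7 - 33*405)))/(27*(-418)² - 382903) = (-238349 + ((26 - 3450) - 227062)*(104824 + (-7 - 13365)))/(27*174724 - 382903) = (-238349 + (-3424 - 227062)*(104824 - 13372))/(4717548 - 382903) = (-238349 - 230486*91452)/4334645 = (-238349 - 21078405672)*(1/4334645) = -21078644021*1/4334645 = -21078644021/4334645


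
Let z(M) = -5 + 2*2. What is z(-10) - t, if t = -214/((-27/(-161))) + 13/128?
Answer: 4406305/3456 ≈ 1275.0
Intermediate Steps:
z(M) = -1 (z(M) = -5 + 4 = -1)
t = -4409761/3456 (t = -214/((-27*(-1/161))) + 13*(1/128) = -214/27/161 + 13/128 = -214*161/27 + 13/128 = -34454/27 + 13/128 = -4409761/3456 ≈ -1276.0)
z(-10) - t = -1 - 1*(-4409761/3456) = -1 + 4409761/3456 = 4406305/3456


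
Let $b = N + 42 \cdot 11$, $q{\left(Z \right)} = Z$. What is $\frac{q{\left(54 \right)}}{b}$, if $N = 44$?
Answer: $\frac{27}{253} \approx 0.10672$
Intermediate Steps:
$b = 506$ ($b = 44 + 42 \cdot 11 = 44 + 462 = 506$)
$\frac{q{\left(54 \right)}}{b} = \frac{54}{506} = 54 \cdot \frac{1}{506} = \frac{27}{253}$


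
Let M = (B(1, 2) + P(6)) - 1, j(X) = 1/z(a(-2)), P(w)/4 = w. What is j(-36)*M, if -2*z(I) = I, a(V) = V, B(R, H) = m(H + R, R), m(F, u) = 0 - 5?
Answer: 18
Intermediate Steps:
P(w) = 4*w
m(F, u) = -5
B(R, H) = -5
z(I) = -I/2
j(X) = 1 (j(X) = 1/(-½*(-2)) = 1/1 = 1)
M = 18 (M = (-5 + 4*6) - 1 = (-5 + 24) - 1 = 19 - 1 = 18)
j(-36)*M = 1*18 = 18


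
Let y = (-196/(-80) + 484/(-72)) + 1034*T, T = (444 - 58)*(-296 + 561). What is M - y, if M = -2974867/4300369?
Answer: -81871345969753499/774066420 ≈ -1.0577e+8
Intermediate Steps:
M = -2974867/4300369 (M = -2974867*1/4300369 = -2974867/4300369 ≈ -0.69177)
T = 102290 (T = 386*265 = 102290)
y = 19038214031/180 (y = (-196/(-80) + 484/(-72)) + 1034*102290 = (-196*(-1/80) + 484*(-1/72)) + 105767860 = (49/20 - 121/18) + 105767860 = -769/180 + 105767860 = 19038214031/180 ≈ 1.0577e+8)
M - y = -2974867/4300369 - 1*19038214031/180 = -2974867/4300369 - 19038214031/180 = -81871345969753499/774066420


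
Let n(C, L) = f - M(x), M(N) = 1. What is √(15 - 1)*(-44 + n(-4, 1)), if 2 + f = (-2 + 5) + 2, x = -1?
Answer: -42*√14 ≈ -157.15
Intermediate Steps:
f = 3 (f = -2 + ((-2 + 5) + 2) = -2 + (3 + 2) = -2 + 5 = 3)
n(C, L) = 2 (n(C, L) = 3 - 1*1 = 3 - 1 = 2)
√(15 - 1)*(-44 + n(-4, 1)) = √(15 - 1)*(-44 + 2) = √14*(-42) = -42*√14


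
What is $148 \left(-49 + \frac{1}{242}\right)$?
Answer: $- \frac{877418}{121} \approx -7251.4$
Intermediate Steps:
$148 \left(-49 + \frac{1}{242}\right) = 148 \left(- \frac{11857}{242}\right) = - \frac{877418}{121}$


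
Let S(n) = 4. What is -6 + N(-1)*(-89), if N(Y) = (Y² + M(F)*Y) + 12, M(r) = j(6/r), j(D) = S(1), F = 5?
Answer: -807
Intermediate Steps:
j(D) = 4
M(r) = 4
N(Y) = 12 + Y² + 4*Y (N(Y) = (Y² + 4*Y) + 12 = 12 + Y² + 4*Y)
-6 + N(-1)*(-89) = -6 + (12 + (-1)² + 4*(-1))*(-89) = -6 + (12 + 1 - 4)*(-89) = -6 + 9*(-89) = -6 - 801 = -807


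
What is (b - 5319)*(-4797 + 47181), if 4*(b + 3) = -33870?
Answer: -584454168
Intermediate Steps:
b = -16941/2 (b = -3 + (¼)*(-33870) = -3 - 16935/2 = -16941/2 ≈ -8470.5)
(b - 5319)*(-4797 + 47181) = (-16941/2 - 5319)*(-4797 + 47181) = -27579/2*42384 = -584454168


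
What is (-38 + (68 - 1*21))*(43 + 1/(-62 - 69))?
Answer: 50688/131 ≈ 386.93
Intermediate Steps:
(-38 + (68 - 1*21))*(43 + 1/(-62 - 69)) = (-38 + (68 - 21))*(43 + 1/(-131)) = (-38 + 47)*(43 - 1/131) = 9*(5632/131) = 50688/131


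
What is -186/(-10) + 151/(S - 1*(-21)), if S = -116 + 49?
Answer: 3523/230 ≈ 15.317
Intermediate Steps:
S = -67
-186/(-10) + 151/(S - 1*(-21)) = -186/(-10) + 151/(-67 - 1*(-21)) = -186*(-⅒) + 151/(-67 + 21) = 93/5 + 151/(-46) = 93/5 + 151*(-1/46) = 93/5 - 151/46 = 3523/230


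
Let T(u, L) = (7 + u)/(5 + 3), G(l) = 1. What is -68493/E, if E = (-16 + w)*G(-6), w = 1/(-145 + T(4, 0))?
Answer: 78698457/18392 ≈ 4279.0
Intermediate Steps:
T(u, L) = 7/8 + u/8 (T(u, L) = (7 + u)/8 = (7 + u)*(⅛) = 7/8 + u/8)
w = -8/1149 (w = 1/(-145 + (7/8 + (⅛)*4)) = 1/(-145 + (7/8 + ½)) = 1/(-145 + 11/8) = 1/(-1149/8) = -8/1149 ≈ -0.0069626)
E = -18392/1149 (E = (-16 - 8/1149)*1 = -18392/1149*1 = -18392/1149 ≈ -16.007)
-68493/E = -68493/(-18392/1149) = -68493*(-1149/18392) = 78698457/18392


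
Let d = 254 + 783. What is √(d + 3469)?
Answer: √4506 ≈ 67.127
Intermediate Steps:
d = 1037
√(d + 3469) = √(1037 + 3469) = √4506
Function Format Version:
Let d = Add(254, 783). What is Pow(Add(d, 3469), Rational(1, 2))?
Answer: Pow(4506, Rational(1, 2)) ≈ 67.127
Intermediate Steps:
d = 1037
Pow(Add(d, 3469), Rational(1, 2)) = Pow(Add(1037, 3469), Rational(1, 2)) = Pow(4506, Rational(1, 2))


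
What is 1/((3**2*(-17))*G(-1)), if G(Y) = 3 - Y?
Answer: -1/612 ≈ -0.0016340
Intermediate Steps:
1/((3**2*(-17))*G(-1)) = 1/((3**2*(-17))*(3 - 1*(-1))) = 1/((9*(-17))*(3 + 1)) = 1/(-153*4) = 1/(-612) = -1/612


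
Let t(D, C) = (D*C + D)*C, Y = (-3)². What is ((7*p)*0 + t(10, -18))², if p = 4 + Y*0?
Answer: 9363600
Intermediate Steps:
Y = 9
t(D, C) = C*(D + C*D) (t(D, C) = (C*D + D)*C = (D + C*D)*C = C*(D + C*D))
p = 4 (p = 4 + 9*0 = 4 + 0 = 4)
((7*p)*0 + t(10, -18))² = ((7*4)*0 - 18*10*(1 - 18))² = (28*0 - 18*10*(-17))² = (0 + 3060)² = 3060² = 9363600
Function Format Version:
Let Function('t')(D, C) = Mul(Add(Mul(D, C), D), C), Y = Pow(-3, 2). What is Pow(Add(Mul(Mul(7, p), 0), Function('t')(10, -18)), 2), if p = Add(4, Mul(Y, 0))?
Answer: 9363600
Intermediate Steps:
Y = 9
Function('t')(D, C) = Mul(C, Add(D, Mul(C, D))) (Function('t')(D, C) = Mul(Add(Mul(C, D), D), C) = Mul(Add(D, Mul(C, D)), C) = Mul(C, Add(D, Mul(C, D))))
p = 4 (p = Add(4, Mul(9, 0)) = Add(4, 0) = 4)
Pow(Add(Mul(Mul(7, p), 0), Function('t')(10, -18)), 2) = Pow(Add(Mul(Mul(7, 4), 0), Mul(-18, 10, Add(1, -18))), 2) = Pow(Add(Mul(28, 0), Mul(-18, 10, -17)), 2) = Pow(Add(0, 3060), 2) = Pow(3060, 2) = 9363600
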